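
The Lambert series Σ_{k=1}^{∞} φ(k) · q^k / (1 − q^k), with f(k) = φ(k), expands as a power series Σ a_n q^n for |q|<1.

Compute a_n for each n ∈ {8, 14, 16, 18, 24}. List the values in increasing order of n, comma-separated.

n=8: 1·8 2·4 4·2 8·1  φ→[1+1+2+4]=8
n=14: 1·14 2·7 7·2 14·1  φ→[1+1+6+6]=14
[q^16] φ(16)=8,φ(8)=4,φ(4)=2,φ(2)=1,φ(1)=1 ⇒ 16
d|18:{18,9,6,3,2,1}  Σφ=6+6+2+2+1+1=18
q^24  k|24↦φ(k): 1:1 2:1 3:2 4:2 6:2 8:4 12:4 24:8  a_24=24

8, 14, 16, 18, 24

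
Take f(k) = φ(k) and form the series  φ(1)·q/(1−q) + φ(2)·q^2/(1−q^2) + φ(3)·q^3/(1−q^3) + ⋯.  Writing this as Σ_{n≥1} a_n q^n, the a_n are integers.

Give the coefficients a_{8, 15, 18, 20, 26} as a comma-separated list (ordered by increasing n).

[q^8] φ(8)=4,φ(4)=2,φ(2)=1,φ(1)=1 ⇒ 8
[q^15] φ(15)=8,φ(5)=4,φ(3)=2,φ(1)=1 ⇒ 15
n=18: 1·18 2·9 3·6 6·3 9·2 18·1  φ→[1+1+2+2+6+6]=18
d|20:{20,10,5,4,2,1}  Σφ=8+4+4+2+1+1=20
n=26: 26·1 13·2 2·13 1·26  φ→[12+12+1+1]=26

8, 15, 18, 20, 26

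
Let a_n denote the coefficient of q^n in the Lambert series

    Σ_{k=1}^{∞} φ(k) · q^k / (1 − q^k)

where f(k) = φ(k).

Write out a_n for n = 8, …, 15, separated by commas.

q^8  k|8↦φ(k): 1:1 2:1 4:2 8:4  a_8=8
n=9: 9·1 3·3 1·9  φ→[6+2+1]=9
n=10: 1·10 2·5 5·2 10·1  φ→[1+1+4+4]=10
q^11  k|11↦φ(k): 1:1 11:10  a_11=11
q^12  k|12↦φ(k): 1:1 2:1 3:2 4:2 6:2 12:4  a_12=12
d|13:{1,13}  Σφ=1+12=13
[q^14] φ(14)=6,φ(7)=6,φ(2)=1,φ(1)=1 ⇒ 14
n=15: 1·15 3·5 5·3 15·1  φ→[1+2+4+8]=15

8, 9, 10, 11, 12, 13, 14, 15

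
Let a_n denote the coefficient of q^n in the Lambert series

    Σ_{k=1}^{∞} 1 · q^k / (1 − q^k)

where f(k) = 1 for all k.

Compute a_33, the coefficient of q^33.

a_33 = 4

[q^33] f(33)=1,f(11)=1,f(3)=1,f(1)=1 ⇒ 4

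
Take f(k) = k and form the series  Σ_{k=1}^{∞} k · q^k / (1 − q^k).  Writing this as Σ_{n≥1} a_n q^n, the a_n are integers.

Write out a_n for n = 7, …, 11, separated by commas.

[q^7] f(1)=1,f(7)=7 ⇒ 8
n=8: 8·1 4·2 2·4 1·8  f→[8+4+2+1]=15
q^9  k|9↦f(k): 9:9 3:3 1:1  a_9=13
q^10  k|10↦f(k): 1:1 2:2 5:5 10:10  a_10=18
n=11: 1·11 11·1  f→[1+11]=12

8, 15, 13, 18, 12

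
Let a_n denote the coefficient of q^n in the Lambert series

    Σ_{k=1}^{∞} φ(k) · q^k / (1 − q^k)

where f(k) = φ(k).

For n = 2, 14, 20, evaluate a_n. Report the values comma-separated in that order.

q^2  k|2↦φ(k): 1:1 2:1  a_2=2
[q^14] φ(1)=1,φ(2)=1,φ(7)=6,φ(14)=6 ⇒ 14
n=20: 20·1 10·2 5·4 4·5 2·10 1·20  φ→[8+4+4+2+1+1]=20

2, 14, 20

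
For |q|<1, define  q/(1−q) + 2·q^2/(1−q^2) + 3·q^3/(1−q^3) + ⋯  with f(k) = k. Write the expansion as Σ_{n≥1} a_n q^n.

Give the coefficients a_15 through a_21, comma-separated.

d|15:{15,5,3,1}  Σf=15+5+3+1=24
[q^16] f(16)=16,f(8)=8,f(4)=4,f(2)=2,f(1)=1 ⇒ 31
[q^17] f(17)=17,f(1)=1 ⇒ 18
n=18: 18·1 9·2 6·3 3·6 2·9 1·18  f→[18+9+6+3+2+1]=39
d|19:{19,1}  Σf=19+1=20
q^20  k|20↦f(k): 20:20 10:10 5:5 4:4 2:2 1:1  a_20=42
n=21: 1·21 3·7 7·3 21·1  f→[1+3+7+21]=32

24, 31, 18, 39, 20, 42, 32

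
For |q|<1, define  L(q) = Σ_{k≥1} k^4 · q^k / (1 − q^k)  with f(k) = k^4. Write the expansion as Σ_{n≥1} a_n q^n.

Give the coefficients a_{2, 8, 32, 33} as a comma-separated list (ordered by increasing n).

[q^2] f(1)=1,f(2)=16 ⇒ 17
d|8:{1,2,4,8}  Σf=1+16+256+4096=4369
n=32: 32·1 16·2 8·4 4·8 2·16 1·32  f→[1048576+65536+4096+256+16+1]=1118481
[q^33] f(33)=1185921,f(11)=14641,f(3)=81,f(1)=1 ⇒ 1200644

17, 4369, 1118481, 1200644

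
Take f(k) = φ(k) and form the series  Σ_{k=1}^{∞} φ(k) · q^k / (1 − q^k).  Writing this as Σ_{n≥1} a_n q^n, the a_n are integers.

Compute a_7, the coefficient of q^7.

q^7  k|7↦φ(k): 7:6 1:1  a_7=7

a_7 = 7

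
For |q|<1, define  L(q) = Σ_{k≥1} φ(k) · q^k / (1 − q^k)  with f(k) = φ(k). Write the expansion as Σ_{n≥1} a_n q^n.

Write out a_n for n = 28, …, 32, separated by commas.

[q^28] φ(28)=12,φ(14)=6,φ(7)=6,φ(4)=2,φ(2)=1,φ(1)=1 ⇒ 28
n=29: 29·1 1·29  φ→[28+1]=29
q^30  k|30↦φ(k): 30:8 15:8 10:4 6:2 5:4 3:2 2:1 1:1  a_30=30
[q^31] φ(31)=30,φ(1)=1 ⇒ 31
n=32: 1·32 2·16 4·8 8·4 16·2 32·1  φ→[1+1+2+4+8+16]=32

28, 29, 30, 31, 32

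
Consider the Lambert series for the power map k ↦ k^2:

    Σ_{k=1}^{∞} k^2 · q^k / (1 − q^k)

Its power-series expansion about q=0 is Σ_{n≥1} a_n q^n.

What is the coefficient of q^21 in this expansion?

q^21  k|21↦f(k): 1:1 3:9 7:49 21:441  a_21=500

a_21 = 500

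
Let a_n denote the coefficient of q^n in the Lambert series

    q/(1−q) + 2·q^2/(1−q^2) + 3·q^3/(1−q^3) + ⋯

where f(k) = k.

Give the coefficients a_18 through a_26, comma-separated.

n=18: 18·1 9·2 6·3 3·6 2·9 1·18  f→[18+9+6+3+2+1]=39
n=19: 1·19 19·1  f→[1+19]=20
q^20  k|20↦f(k): 1:1 2:2 4:4 5:5 10:10 20:20  a_20=42
q^21  k|21↦f(k): 21:21 7:7 3:3 1:1  a_21=32
d|22:{22,11,2,1}  Σf=22+11+2+1=36
q^23  k|23↦f(k): 1:1 23:23  a_23=24
n=24: 1·24 2·12 3·8 4·6 6·4 8·3 12·2 24·1  f→[1+2+3+4+6+8+12+24]=60
n=25: 25·1 5·5 1·25  f→[25+5+1]=31
d|26:{26,13,2,1}  Σf=26+13+2+1=42

39, 20, 42, 32, 36, 24, 60, 31, 42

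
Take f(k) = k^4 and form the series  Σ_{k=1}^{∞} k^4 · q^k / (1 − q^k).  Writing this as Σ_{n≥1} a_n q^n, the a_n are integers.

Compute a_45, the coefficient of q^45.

d|45:{45,15,9,5,3,1}  Σf=4100625+50625+6561+625+81+1=4158518

a_45 = 4158518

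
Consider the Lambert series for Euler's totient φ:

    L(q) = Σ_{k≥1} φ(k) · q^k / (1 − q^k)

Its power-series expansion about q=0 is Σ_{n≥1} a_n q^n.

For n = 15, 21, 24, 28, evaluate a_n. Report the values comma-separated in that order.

d|15:{1,3,5,15}  Σφ=1+2+4+8=15
n=21: 21·1 7·3 3·7 1·21  φ→[12+6+2+1]=21
n=24: 24·1 12·2 8·3 6·4 4·6 3·8 2·12 1·24  φ→[8+4+4+2+2+2+1+1]=24
[q^28] φ(1)=1,φ(2)=1,φ(4)=2,φ(7)=6,φ(14)=6,φ(28)=12 ⇒ 28

15, 21, 24, 28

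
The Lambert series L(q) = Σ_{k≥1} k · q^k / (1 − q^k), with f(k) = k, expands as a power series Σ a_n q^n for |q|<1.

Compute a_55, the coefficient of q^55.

a_55 = 72

d|55:{1,5,11,55}  Σf=1+5+11+55=72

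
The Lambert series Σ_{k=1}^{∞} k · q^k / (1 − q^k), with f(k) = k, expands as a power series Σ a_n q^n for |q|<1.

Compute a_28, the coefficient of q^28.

a_28 = 56

d|28:{28,14,7,4,2,1}  Σf=28+14+7+4+2+1=56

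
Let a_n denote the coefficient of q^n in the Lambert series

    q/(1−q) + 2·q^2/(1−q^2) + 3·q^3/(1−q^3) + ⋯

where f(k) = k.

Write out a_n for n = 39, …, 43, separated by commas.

56, 90, 42, 96, 44

n=39: 39·1 13·3 3·13 1·39  f→[39+13+3+1]=56
[q^40] f(1)=1,f(2)=2,f(4)=4,f(5)=5,f(8)=8,f(10)=10,f(20)=20,f(40)=40 ⇒ 90
d|41:{1,41}  Σf=1+41=42
q^42  k|42↦f(k): 1:1 2:2 3:3 6:6 7:7 14:14 21:21 42:42  a_42=96
q^43  k|43↦f(k): 1:1 43:43  a_43=44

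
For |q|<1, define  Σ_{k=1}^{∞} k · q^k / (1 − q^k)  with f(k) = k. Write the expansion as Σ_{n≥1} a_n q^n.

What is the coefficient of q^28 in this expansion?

n=28: 1·28 2·14 4·7 7·4 14·2 28·1  f→[1+2+4+7+14+28]=56

a_28 = 56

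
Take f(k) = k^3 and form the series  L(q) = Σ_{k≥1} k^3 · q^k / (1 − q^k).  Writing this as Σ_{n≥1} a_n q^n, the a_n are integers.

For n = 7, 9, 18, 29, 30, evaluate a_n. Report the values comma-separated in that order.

344, 757, 6813, 24390, 31752

d|7:{1,7}  Σf=1+343=344
n=9: 9·1 3·3 1·9  f→[729+27+1]=757
d|18:{1,2,3,6,9,18}  Σf=1+8+27+216+729+5832=6813
[q^29] f(29)=24389,f(1)=1 ⇒ 24390
n=30: 1·30 2·15 3·10 5·6 6·5 10·3 15·2 30·1  f→[1+8+27+125+216+1000+3375+27000]=31752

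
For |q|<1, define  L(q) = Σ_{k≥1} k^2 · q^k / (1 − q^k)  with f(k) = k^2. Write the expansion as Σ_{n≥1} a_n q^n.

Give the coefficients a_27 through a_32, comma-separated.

820, 1050, 842, 1300, 962, 1365

d|27:{1,3,9,27}  Σf=1+9+81+729=820
d|28:{28,14,7,4,2,1}  Σf=784+196+49+16+4+1=1050
[q^29] f(29)=841,f(1)=1 ⇒ 842
[q^30] f(1)=1,f(2)=4,f(3)=9,f(5)=25,f(6)=36,f(10)=100,f(15)=225,f(30)=900 ⇒ 1300
d|31:{1,31}  Σf=1+961=962
q^32  k|32↦f(k): 1:1 2:4 4:16 8:64 16:256 32:1024  a_32=1365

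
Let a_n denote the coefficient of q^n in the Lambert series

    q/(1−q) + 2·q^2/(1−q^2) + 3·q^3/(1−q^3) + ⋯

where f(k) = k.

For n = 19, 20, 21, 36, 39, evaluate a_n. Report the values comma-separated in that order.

20, 42, 32, 91, 56

q^19  k|19↦f(k): 19:19 1:1  a_19=20
d|20:{1,2,4,5,10,20}  Σf=1+2+4+5+10+20=42
n=21: 21·1 7·3 3·7 1·21  f→[21+7+3+1]=32
d|36:{1,2,3,4,6,9,12,18,36}  Σf=1+2+3+4+6+9+12+18+36=91
q^39  k|39↦f(k): 1:1 3:3 13:13 39:39  a_39=56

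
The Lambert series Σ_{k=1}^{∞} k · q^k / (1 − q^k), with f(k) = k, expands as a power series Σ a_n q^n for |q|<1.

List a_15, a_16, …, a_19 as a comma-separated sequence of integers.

d|15:{15,5,3,1}  Σf=15+5+3+1=24
q^16  k|16↦f(k): 1:1 2:2 4:4 8:8 16:16  a_16=31
q^17  k|17↦f(k): 1:1 17:17  a_17=18
[q^18] f(18)=18,f(9)=9,f(6)=6,f(3)=3,f(2)=2,f(1)=1 ⇒ 39
q^19  k|19↦f(k): 1:1 19:19  a_19=20

24, 31, 18, 39, 20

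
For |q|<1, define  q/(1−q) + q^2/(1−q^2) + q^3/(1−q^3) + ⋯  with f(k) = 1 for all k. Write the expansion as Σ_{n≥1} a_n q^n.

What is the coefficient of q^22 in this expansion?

a_22 = 4

n=22: 22·1 11·2 2·11 1·22  f→[1+1+1+1]=4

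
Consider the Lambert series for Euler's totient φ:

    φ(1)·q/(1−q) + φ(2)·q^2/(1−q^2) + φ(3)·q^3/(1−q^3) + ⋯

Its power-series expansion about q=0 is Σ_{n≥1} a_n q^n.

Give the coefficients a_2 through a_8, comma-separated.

q^2  k|2↦φ(k): 2:1 1:1  a_2=2
[q^3] φ(3)=2,φ(1)=1 ⇒ 3
d|4:{1,2,4}  Σφ=1+1+2=4
d|5:{1,5}  Σφ=1+4=5
n=6: 1·6 2·3 3·2 6·1  φ→[1+1+2+2]=6
[q^7] φ(1)=1,φ(7)=6 ⇒ 7
[q^8] φ(1)=1,φ(2)=1,φ(4)=2,φ(8)=4 ⇒ 8

2, 3, 4, 5, 6, 7, 8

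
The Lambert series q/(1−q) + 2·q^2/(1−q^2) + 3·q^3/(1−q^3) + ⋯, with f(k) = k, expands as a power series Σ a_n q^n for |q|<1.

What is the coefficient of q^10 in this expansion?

[q^10] f(10)=10,f(5)=5,f(2)=2,f(1)=1 ⇒ 18

a_10 = 18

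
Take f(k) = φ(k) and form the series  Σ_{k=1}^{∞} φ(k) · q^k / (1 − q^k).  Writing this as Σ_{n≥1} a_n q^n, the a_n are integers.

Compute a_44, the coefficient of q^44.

[q^44] φ(1)=1,φ(2)=1,φ(4)=2,φ(11)=10,φ(22)=10,φ(44)=20 ⇒ 44

a_44 = 44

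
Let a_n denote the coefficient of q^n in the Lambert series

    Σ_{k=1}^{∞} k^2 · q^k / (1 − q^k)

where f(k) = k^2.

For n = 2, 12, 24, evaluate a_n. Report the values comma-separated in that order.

q^2  k|2↦f(k): 1:1 2:4  a_2=5
n=12: 1·12 2·6 3·4 4·3 6·2 12·1  f→[1+4+9+16+36+144]=210
d|24:{1,2,3,4,6,8,12,24}  Σf=1+4+9+16+36+64+144+576=850

5, 210, 850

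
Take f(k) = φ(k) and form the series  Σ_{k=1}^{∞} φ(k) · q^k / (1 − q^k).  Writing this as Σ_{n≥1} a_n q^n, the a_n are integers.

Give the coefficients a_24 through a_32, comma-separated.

d|24:{1,2,3,4,6,8,12,24}  Σφ=1+1+2+2+2+4+4+8=24
[q^25] φ(25)=20,φ(5)=4,φ(1)=1 ⇒ 25
d|26:{1,2,13,26}  Σφ=1+1+12+12=26
n=27: 1·27 3·9 9·3 27·1  φ→[1+2+6+18]=27
[q^28] φ(1)=1,φ(2)=1,φ(4)=2,φ(7)=6,φ(14)=6,φ(28)=12 ⇒ 28
n=29: 29·1 1·29  φ→[28+1]=29
[q^30] φ(30)=8,φ(15)=8,φ(10)=4,φ(6)=2,φ(5)=4,φ(3)=2,φ(2)=1,φ(1)=1 ⇒ 30
[q^31] φ(31)=30,φ(1)=1 ⇒ 31
d|32:{1,2,4,8,16,32}  Σφ=1+1+2+4+8+16=32

24, 25, 26, 27, 28, 29, 30, 31, 32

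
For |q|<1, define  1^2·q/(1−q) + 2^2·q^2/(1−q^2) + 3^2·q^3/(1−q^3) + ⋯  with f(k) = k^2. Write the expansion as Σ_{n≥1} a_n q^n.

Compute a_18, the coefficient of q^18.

[q^18] f(18)=324,f(9)=81,f(6)=36,f(3)=9,f(2)=4,f(1)=1 ⇒ 455

a_18 = 455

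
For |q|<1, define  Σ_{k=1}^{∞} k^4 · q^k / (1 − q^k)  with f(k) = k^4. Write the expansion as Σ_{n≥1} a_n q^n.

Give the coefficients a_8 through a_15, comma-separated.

4369, 6643, 10642, 14642, 22386, 28562, 40834, 51332

[q^8] f(8)=4096,f(4)=256,f(2)=16,f(1)=1 ⇒ 4369
n=9: 9·1 3·3 1·9  f→[6561+81+1]=6643
[q^10] f(1)=1,f(2)=16,f(5)=625,f(10)=10000 ⇒ 10642
n=11: 11·1 1·11  f→[14641+1]=14642
[q^12] f(1)=1,f(2)=16,f(3)=81,f(4)=256,f(6)=1296,f(12)=20736 ⇒ 22386
q^13  k|13↦f(k): 1:1 13:28561  a_13=28562
[q^14] f(14)=38416,f(7)=2401,f(2)=16,f(1)=1 ⇒ 40834
d|15:{1,3,5,15}  Σf=1+81+625+50625=51332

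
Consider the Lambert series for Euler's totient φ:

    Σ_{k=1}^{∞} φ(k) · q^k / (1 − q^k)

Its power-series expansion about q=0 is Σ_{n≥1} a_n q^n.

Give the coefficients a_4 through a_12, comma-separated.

q^4  k|4↦φ(k): 1:1 2:1 4:2  a_4=4
n=5: 1·5 5·1  φ→[1+4]=5
[q^6] φ(6)=2,φ(3)=2,φ(2)=1,φ(1)=1 ⇒ 6
d|7:{1,7}  Σφ=1+6=7
n=8: 8·1 4·2 2·4 1·8  φ→[4+2+1+1]=8
[q^9] φ(1)=1,φ(3)=2,φ(9)=6 ⇒ 9
d|10:{10,5,2,1}  Σφ=4+4+1+1=10
n=11: 1·11 11·1  φ→[1+10]=11
q^12  k|12↦φ(k): 1:1 2:1 3:2 4:2 6:2 12:4  a_12=12

4, 5, 6, 7, 8, 9, 10, 11, 12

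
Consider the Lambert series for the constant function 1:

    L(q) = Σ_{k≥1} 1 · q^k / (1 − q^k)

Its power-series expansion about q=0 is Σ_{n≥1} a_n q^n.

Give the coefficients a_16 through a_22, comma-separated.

q^16  k|16↦f(k): 1:1 2:1 4:1 8:1 16:1  a_16=5
d|17:{17,1}  Σf=1+1=2
[q^18] f(1)=1,f(2)=1,f(3)=1,f(6)=1,f(9)=1,f(18)=1 ⇒ 6
d|19:{1,19}  Σf=1+1=2
n=20: 1·20 2·10 4·5 5·4 10·2 20·1  f→[1+1+1+1+1+1]=6
d|21:{21,7,3,1}  Σf=1+1+1+1=4
q^22  k|22↦f(k): 1:1 2:1 11:1 22:1  a_22=4

5, 2, 6, 2, 6, 4, 4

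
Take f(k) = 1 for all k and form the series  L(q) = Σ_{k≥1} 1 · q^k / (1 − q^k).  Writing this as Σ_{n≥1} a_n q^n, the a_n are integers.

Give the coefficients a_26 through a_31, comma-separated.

4, 4, 6, 2, 8, 2

n=26: 1·26 2·13 13·2 26·1  f→[1+1+1+1]=4
d|27:{1,3,9,27}  Σf=1+1+1+1=4
n=28: 1·28 2·14 4·7 7·4 14·2 28·1  f→[1+1+1+1+1+1]=6
[q^29] f(29)=1,f(1)=1 ⇒ 2
[q^30] f(1)=1,f(2)=1,f(3)=1,f(5)=1,f(6)=1,f(10)=1,f(15)=1,f(30)=1 ⇒ 8
[q^31] f(31)=1,f(1)=1 ⇒ 2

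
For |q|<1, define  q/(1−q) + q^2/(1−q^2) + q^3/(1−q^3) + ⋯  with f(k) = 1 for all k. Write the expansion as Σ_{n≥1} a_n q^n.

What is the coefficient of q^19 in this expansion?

a_19 = 2

[q^19] f(1)=1,f(19)=1 ⇒ 2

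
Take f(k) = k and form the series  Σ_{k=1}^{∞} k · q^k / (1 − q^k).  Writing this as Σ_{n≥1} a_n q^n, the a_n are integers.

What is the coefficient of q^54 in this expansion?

a_54 = 120

n=54: 1·54 2·27 3·18 6·9 9·6 18·3 27·2 54·1  f→[1+2+3+6+9+18+27+54]=120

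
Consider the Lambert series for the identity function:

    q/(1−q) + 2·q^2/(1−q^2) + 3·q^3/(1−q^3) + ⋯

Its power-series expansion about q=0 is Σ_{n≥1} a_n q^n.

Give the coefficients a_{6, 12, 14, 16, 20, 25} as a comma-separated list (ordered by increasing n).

12, 28, 24, 31, 42, 31

q^6  k|6↦f(k): 6:6 3:3 2:2 1:1  a_6=12
[q^12] f(1)=1,f(2)=2,f(3)=3,f(4)=4,f(6)=6,f(12)=12 ⇒ 28
d|14:{14,7,2,1}  Σf=14+7+2+1=24
n=16: 1·16 2·8 4·4 8·2 16·1  f→[1+2+4+8+16]=31
q^20  k|20↦f(k): 1:1 2:2 4:4 5:5 10:10 20:20  a_20=42
[q^25] f(1)=1,f(5)=5,f(25)=25 ⇒ 31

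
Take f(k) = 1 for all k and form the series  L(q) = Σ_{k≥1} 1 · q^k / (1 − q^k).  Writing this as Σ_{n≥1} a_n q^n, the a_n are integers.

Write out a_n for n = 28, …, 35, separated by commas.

6, 2, 8, 2, 6, 4, 4, 4

q^28  k|28↦f(k): 1:1 2:1 4:1 7:1 14:1 28:1  a_28=6
[q^29] f(1)=1,f(29)=1 ⇒ 2
[q^30] f(1)=1,f(2)=1,f(3)=1,f(5)=1,f(6)=1,f(10)=1,f(15)=1,f(30)=1 ⇒ 8
n=31: 31·1 1·31  f→[1+1]=2
d|32:{32,16,8,4,2,1}  Σf=1+1+1+1+1+1=6
[q^33] f(33)=1,f(11)=1,f(3)=1,f(1)=1 ⇒ 4
d|34:{34,17,2,1}  Σf=1+1+1+1=4
d|35:{35,7,5,1}  Σf=1+1+1+1=4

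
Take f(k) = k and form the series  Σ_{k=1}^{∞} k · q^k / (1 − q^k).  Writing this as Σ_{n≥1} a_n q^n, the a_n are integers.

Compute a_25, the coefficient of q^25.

a_25 = 31

d|25:{25,5,1}  Σf=25+5+1=31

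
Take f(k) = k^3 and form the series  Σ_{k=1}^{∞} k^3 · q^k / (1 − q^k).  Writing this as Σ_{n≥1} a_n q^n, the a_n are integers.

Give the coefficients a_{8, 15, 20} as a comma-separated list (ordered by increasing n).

q^8  k|8↦f(k): 1:1 2:8 4:64 8:512  a_8=585
q^15  k|15↦f(k): 1:1 3:27 5:125 15:3375  a_15=3528
n=20: 1·20 2·10 4·5 5·4 10·2 20·1  f→[1+8+64+125+1000+8000]=9198

585, 3528, 9198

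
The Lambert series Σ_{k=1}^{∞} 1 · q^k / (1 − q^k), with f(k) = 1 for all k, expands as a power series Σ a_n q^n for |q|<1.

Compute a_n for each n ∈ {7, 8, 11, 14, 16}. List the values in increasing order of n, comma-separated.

2, 4, 2, 4, 5

q^7  k|7↦f(k): 1:1 7:1  a_7=2
d|8:{1,2,4,8}  Σf=1+1+1+1=4
d|11:{11,1}  Σf=1+1=2
n=14: 14·1 7·2 2·7 1·14  f→[1+1+1+1]=4
n=16: 1·16 2·8 4·4 8·2 16·1  f→[1+1+1+1+1]=5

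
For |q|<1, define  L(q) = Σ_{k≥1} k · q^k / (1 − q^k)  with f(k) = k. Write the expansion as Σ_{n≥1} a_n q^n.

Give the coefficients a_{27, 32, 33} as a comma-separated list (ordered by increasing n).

40, 63, 48

d|27:{1,3,9,27}  Σf=1+3+9+27=40
n=32: 32·1 16·2 8·4 4·8 2·16 1·32  f→[32+16+8+4+2+1]=63
[q^33] f(1)=1,f(3)=3,f(11)=11,f(33)=33 ⇒ 48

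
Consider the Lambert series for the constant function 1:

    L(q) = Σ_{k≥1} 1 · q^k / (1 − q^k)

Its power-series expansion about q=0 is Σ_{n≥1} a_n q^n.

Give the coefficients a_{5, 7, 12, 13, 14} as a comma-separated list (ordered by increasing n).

q^5  k|5↦f(k): 1:1 5:1  a_5=2
q^7  k|7↦f(k): 1:1 7:1  a_7=2
d|12:{1,2,3,4,6,12}  Σf=1+1+1+1+1+1=6
d|13:{13,1}  Σf=1+1=2
q^14  k|14↦f(k): 14:1 7:1 2:1 1:1  a_14=4

2, 2, 6, 2, 4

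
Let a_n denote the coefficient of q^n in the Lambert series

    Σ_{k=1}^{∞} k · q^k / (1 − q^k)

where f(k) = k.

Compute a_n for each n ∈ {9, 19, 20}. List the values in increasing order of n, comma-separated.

13, 20, 42

[q^9] f(1)=1,f(3)=3,f(9)=9 ⇒ 13
[q^19] f(1)=1,f(19)=19 ⇒ 20
n=20: 20·1 10·2 5·4 4·5 2·10 1·20  f→[20+10+5+4+2+1]=42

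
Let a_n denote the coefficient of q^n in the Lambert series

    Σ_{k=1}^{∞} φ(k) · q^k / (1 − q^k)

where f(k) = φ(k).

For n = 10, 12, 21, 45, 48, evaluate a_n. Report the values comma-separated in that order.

d|10:{1,2,5,10}  Σφ=1+1+4+4=10
d|12:{12,6,4,3,2,1}  Σφ=4+2+2+2+1+1=12
n=21: 21·1 7·3 3·7 1·21  φ→[12+6+2+1]=21
d|45:{1,3,5,9,15,45}  Σφ=1+2+4+6+8+24=45
q^48  k|48↦φ(k): 48:16 24:8 16:8 12:4 8:4 6:2 4:2 3:2 2:1 1:1  a_48=48

10, 12, 21, 45, 48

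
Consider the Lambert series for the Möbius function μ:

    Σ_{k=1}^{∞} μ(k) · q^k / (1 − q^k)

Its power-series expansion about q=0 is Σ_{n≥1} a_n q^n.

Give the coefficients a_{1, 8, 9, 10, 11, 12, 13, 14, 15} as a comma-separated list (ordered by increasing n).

1, 0, 0, 0, 0, 0, 0, 0, 0

q^1  k|1↦μ(k): 1:1  a_1=1
[q^8] μ(1)=1,μ(2)=-1,μ(4)=0,μ(8)=0 ⇒ 0
[q^9] μ(9)=0,μ(3)=-1,μ(1)=1 ⇒ 0
n=10: 1·10 2·5 5·2 10·1  μ→[1+(-1)+(-1)+1]=0
q^11  k|11↦μ(k): 11:-1 1:1  a_11=0
n=12: 12·1 6·2 4·3 3·4 2·6 1·12  μ→[0+1+0+(-1)+(-1)+1]=0
n=13: 1·13 13·1  μ→[1+(-1)]=0
[q^14] μ(1)=1,μ(2)=-1,μ(7)=-1,μ(14)=1 ⇒ 0
q^15  k|15↦μ(k): 1:1 3:-1 5:-1 15:1  a_15=0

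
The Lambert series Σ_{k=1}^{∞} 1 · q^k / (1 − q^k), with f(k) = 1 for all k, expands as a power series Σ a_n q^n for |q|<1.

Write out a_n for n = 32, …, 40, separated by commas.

q^32  k|32↦f(k): 32:1 16:1 8:1 4:1 2:1 1:1  a_32=6
d|33:{33,11,3,1}  Σf=1+1+1+1=4
d|34:{34,17,2,1}  Σf=1+1+1+1=4
[q^35] f(35)=1,f(7)=1,f(5)=1,f(1)=1 ⇒ 4
[q^36] f(36)=1,f(18)=1,f(12)=1,f(9)=1,f(6)=1,f(4)=1,f(3)=1,f(2)=1,f(1)=1 ⇒ 9
d|37:{1,37}  Σf=1+1=2
n=38: 1·38 2·19 19·2 38·1  f→[1+1+1+1]=4
d|39:{1,3,13,39}  Σf=1+1+1+1=4
q^40  k|40↦f(k): 40:1 20:1 10:1 8:1 5:1 4:1 2:1 1:1  a_40=8

6, 4, 4, 4, 9, 2, 4, 4, 8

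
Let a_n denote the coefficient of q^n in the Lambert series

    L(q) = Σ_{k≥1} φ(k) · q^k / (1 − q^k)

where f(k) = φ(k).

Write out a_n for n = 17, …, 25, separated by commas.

[q^17] φ(17)=16,φ(1)=1 ⇒ 17
[q^18] φ(1)=1,φ(2)=1,φ(3)=2,φ(6)=2,φ(9)=6,φ(18)=6 ⇒ 18
n=19: 1·19 19·1  φ→[1+18]=19
n=20: 1·20 2·10 4·5 5·4 10·2 20·1  φ→[1+1+2+4+4+8]=20
d|21:{1,3,7,21}  Σφ=1+2+6+12=21
d|22:{22,11,2,1}  Σφ=10+10+1+1=22
[q^23] φ(1)=1,φ(23)=22 ⇒ 23
n=24: 24·1 12·2 8·3 6·4 4·6 3·8 2·12 1·24  φ→[8+4+4+2+2+2+1+1]=24
q^25  k|25↦φ(k): 25:20 5:4 1:1  a_25=25

17, 18, 19, 20, 21, 22, 23, 24, 25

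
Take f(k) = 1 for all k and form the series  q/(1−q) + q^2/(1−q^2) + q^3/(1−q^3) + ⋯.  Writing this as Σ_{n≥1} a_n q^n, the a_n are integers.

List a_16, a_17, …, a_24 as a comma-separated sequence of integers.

5, 2, 6, 2, 6, 4, 4, 2, 8

d|16:{1,2,4,8,16}  Σf=1+1+1+1+1=5
n=17: 1·17 17·1  f→[1+1]=2
q^18  k|18↦f(k): 18:1 9:1 6:1 3:1 2:1 1:1  a_18=6
n=19: 1·19 19·1  f→[1+1]=2
n=20: 20·1 10·2 5·4 4·5 2·10 1·20  f→[1+1+1+1+1+1]=6
[q^21] f(1)=1,f(3)=1,f(7)=1,f(21)=1 ⇒ 4
q^22  k|22↦f(k): 1:1 2:1 11:1 22:1  a_22=4
q^23  k|23↦f(k): 23:1 1:1  a_23=2
[q^24] f(1)=1,f(2)=1,f(3)=1,f(4)=1,f(6)=1,f(8)=1,f(12)=1,f(24)=1 ⇒ 8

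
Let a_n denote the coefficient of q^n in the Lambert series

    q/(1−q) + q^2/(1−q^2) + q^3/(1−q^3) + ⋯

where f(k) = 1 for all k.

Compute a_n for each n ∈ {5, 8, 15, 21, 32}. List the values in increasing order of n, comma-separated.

2, 4, 4, 4, 6

d|5:{5,1}  Σf=1+1=2
d|8:{8,4,2,1}  Σf=1+1+1+1=4
q^15  k|15↦f(k): 1:1 3:1 5:1 15:1  a_15=4
n=21: 21·1 7·3 3·7 1·21  f→[1+1+1+1]=4
d|32:{32,16,8,4,2,1}  Σf=1+1+1+1+1+1=6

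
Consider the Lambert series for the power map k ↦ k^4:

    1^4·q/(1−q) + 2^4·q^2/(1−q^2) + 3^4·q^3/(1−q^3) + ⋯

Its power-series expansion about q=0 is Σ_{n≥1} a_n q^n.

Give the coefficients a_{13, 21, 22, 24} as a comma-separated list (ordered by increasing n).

n=13: 1·13 13·1  f→[1+28561]=28562
d|21:{1,3,7,21}  Σf=1+81+2401+194481=196964
[q^22] f(22)=234256,f(11)=14641,f(2)=16,f(1)=1 ⇒ 248914
[q^24] f(1)=1,f(2)=16,f(3)=81,f(4)=256,f(6)=1296,f(8)=4096,f(12)=20736,f(24)=331776 ⇒ 358258

28562, 196964, 248914, 358258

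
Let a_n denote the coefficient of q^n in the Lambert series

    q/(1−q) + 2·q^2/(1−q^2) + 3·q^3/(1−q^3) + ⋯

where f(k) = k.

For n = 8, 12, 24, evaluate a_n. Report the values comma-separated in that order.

15, 28, 60

n=8: 1·8 2·4 4·2 8·1  f→[1+2+4+8]=15
q^12  k|12↦f(k): 12:12 6:6 4:4 3:3 2:2 1:1  a_12=28
d|24:{24,12,8,6,4,3,2,1}  Σf=24+12+8+6+4+3+2+1=60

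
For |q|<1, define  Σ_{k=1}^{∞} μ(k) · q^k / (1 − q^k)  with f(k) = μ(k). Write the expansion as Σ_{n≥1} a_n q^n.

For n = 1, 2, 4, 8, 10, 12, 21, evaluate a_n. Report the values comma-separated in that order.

1, 0, 0, 0, 0, 0, 0

q^1  k|1↦μ(k): 1:1  a_1=1
n=2: 1·2 2·1  μ→[1+(-1)]=0
[q^4] μ(4)=0,μ(2)=-1,μ(1)=1 ⇒ 0
[q^8] μ(8)=0,μ(4)=0,μ(2)=-1,μ(1)=1 ⇒ 0
q^10  k|10↦μ(k): 1:1 2:-1 5:-1 10:1  a_10=0
d|12:{1,2,3,4,6,12}  Σμ=1+(-1)+(-1)+0+1+0=0
n=21: 1·21 3·7 7·3 21·1  μ→[1+(-1)+(-1)+1]=0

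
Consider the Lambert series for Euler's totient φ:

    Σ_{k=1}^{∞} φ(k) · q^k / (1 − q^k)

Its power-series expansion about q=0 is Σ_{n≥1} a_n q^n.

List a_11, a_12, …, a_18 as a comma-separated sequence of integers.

q^11  k|11↦φ(k): 11:10 1:1  a_11=11
n=12: 1·12 2·6 3·4 4·3 6·2 12·1  φ→[1+1+2+2+2+4]=12
q^13  k|13↦φ(k): 1:1 13:12  a_13=13
d|14:{14,7,2,1}  Σφ=6+6+1+1=14
d|15:{1,3,5,15}  Σφ=1+2+4+8=15
[q^16] φ(1)=1,φ(2)=1,φ(4)=2,φ(8)=4,φ(16)=8 ⇒ 16
d|17:{1,17}  Σφ=1+16=17
q^18  k|18↦φ(k): 1:1 2:1 3:2 6:2 9:6 18:6  a_18=18

11, 12, 13, 14, 15, 16, 17, 18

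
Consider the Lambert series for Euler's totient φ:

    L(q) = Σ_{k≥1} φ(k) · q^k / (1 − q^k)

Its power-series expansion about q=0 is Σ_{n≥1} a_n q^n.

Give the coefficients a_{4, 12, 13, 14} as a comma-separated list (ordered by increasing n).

d|4:{4,2,1}  Σφ=2+1+1=4
[q^12] φ(1)=1,φ(2)=1,φ(3)=2,φ(4)=2,φ(6)=2,φ(12)=4 ⇒ 12
[q^13] φ(1)=1,φ(13)=12 ⇒ 13
q^14  k|14↦φ(k): 1:1 2:1 7:6 14:6  a_14=14

4, 12, 13, 14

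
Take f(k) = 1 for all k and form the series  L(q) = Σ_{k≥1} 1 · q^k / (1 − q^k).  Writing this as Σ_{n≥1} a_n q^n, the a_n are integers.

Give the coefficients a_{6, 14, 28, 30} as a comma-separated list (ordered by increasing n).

[q^6] f(1)=1,f(2)=1,f(3)=1,f(6)=1 ⇒ 4
[q^14] f(14)=1,f(7)=1,f(2)=1,f(1)=1 ⇒ 4
[q^28] f(28)=1,f(14)=1,f(7)=1,f(4)=1,f(2)=1,f(1)=1 ⇒ 6
d|30:{30,15,10,6,5,3,2,1}  Σf=1+1+1+1+1+1+1+1=8

4, 4, 6, 8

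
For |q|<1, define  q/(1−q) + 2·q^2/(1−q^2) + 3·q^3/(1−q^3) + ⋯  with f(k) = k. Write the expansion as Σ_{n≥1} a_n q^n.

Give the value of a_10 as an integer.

a_10 = 18

[q^10] f(1)=1,f(2)=2,f(5)=5,f(10)=10 ⇒ 18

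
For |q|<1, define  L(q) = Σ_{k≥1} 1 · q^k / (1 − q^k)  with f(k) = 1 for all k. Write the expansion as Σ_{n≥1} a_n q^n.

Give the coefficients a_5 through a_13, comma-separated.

d|5:{1,5}  Σf=1+1=2
n=6: 6·1 3·2 2·3 1·6  f→[1+1+1+1]=4
d|7:{1,7}  Σf=1+1=2
[q^8] f(8)=1,f(4)=1,f(2)=1,f(1)=1 ⇒ 4
n=9: 1·9 3·3 9·1  f→[1+1+1]=3
n=10: 10·1 5·2 2·5 1·10  f→[1+1+1+1]=4
n=11: 1·11 11·1  f→[1+1]=2
[q^12] f(1)=1,f(2)=1,f(3)=1,f(4)=1,f(6)=1,f(12)=1 ⇒ 6
[q^13] f(13)=1,f(1)=1 ⇒ 2

2, 4, 2, 4, 3, 4, 2, 6, 2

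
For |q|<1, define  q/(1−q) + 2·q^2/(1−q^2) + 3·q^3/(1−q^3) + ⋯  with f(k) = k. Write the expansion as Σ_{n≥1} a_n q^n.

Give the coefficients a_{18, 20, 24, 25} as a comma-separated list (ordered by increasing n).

d|18:{1,2,3,6,9,18}  Σf=1+2+3+6+9+18=39
q^20  k|20↦f(k): 1:1 2:2 4:4 5:5 10:10 20:20  a_20=42
n=24: 24·1 12·2 8·3 6·4 4·6 3·8 2·12 1·24  f→[24+12+8+6+4+3+2+1]=60
q^25  k|25↦f(k): 25:25 5:5 1:1  a_25=31

39, 42, 60, 31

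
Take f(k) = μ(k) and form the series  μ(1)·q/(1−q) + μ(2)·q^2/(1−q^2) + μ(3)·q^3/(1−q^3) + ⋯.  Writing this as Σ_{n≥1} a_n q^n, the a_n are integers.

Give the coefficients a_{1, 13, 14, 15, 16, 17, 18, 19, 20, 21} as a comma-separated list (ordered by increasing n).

[q^1] μ(1)=1 ⇒ 1
d|13:{13,1}  Σμ=(-1)+1=0
q^14  k|14↦μ(k): 1:1 2:-1 7:-1 14:1  a_14=0
n=15: 1·15 3·5 5·3 15·1  μ→[1+(-1)+(-1)+1]=0
d|16:{16,8,4,2,1}  Σμ=0+0+0+(-1)+1=0
[q^17] μ(1)=1,μ(17)=-1 ⇒ 0
d|18:{1,2,3,6,9,18}  Σμ=1+(-1)+(-1)+1+0+0=0
[q^19] μ(1)=1,μ(19)=-1 ⇒ 0
[q^20] μ(20)=0,μ(10)=1,μ(5)=-1,μ(4)=0,μ(2)=-1,μ(1)=1 ⇒ 0
q^21  k|21↦μ(k): 1:1 3:-1 7:-1 21:1  a_21=0

1, 0, 0, 0, 0, 0, 0, 0, 0, 0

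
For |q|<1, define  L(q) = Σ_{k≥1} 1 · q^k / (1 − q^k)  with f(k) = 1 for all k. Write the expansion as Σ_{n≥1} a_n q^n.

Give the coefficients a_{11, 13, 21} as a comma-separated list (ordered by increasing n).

[q^11] f(1)=1,f(11)=1 ⇒ 2
q^13  k|13↦f(k): 1:1 13:1  a_13=2
[q^21] f(21)=1,f(7)=1,f(3)=1,f(1)=1 ⇒ 4

2, 2, 4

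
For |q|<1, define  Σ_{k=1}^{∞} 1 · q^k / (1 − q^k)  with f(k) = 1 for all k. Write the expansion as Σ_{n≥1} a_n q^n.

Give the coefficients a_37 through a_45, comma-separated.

n=37: 1·37 37·1  f→[1+1]=2
n=38: 38·1 19·2 2·19 1·38  f→[1+1+1+1]=4
[q^39] f(39)=1,f(13)=1,f(3)=1,f(1)=1 ⇒ 4
q^40  k|40↦f(k): 40:1 20:1 10:1 8:1 5:1 4:1 2:1 1:1  a_40=8
d|41:{1,41}  Σf=1+1=2
q^42  k|42↦f(k): 1:1 2:1 3:1 6:1 7:1 14:1 21:1 42:1  a_42=8
d|43:{43,1}  Σf=1+1=2
d|44:{1,2,4,11,22,44}  Σf=1+1+1+1+1+1=6
d|45:{1,3,5,9,15,45}  Σf=1+1+1+1+1+1=6

2, 4, 4, 8, 2, 8, 2, 6, 6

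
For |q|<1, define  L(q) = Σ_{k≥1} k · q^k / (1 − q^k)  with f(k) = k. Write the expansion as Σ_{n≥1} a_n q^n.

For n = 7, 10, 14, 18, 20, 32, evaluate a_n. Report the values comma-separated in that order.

8, 18, 24, 39, 42, 63

[q^7] f(1)=1,f(7)=7 ⇒ 8
n=10: 1·10 2·5 5·2 10·1  f→[1+2+5+10]=18
d|14:{14,7,2,1}  Σf=14+7+2+1=24
d|18:{18,9,6,3,2,1}  Σf=18+9+6+3+2+1=39
n=20: 20·1 10·2 5·4 4·5 2·10 1·20  f→[20+10+5+4+2+1]=42
q^32  k|32↦f(k): 32:32 16:16 8:8 4:4 2:2 1:1  a_32=63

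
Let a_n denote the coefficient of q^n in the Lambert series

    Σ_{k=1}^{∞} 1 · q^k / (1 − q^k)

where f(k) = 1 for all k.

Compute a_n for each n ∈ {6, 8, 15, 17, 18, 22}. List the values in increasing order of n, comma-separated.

4, 4, 4, 2, 6, 4

n=6: 1·6 2·3 3·2 6·1  f→[1+1+1+1]=4
n=8: 1·8 2·4 4·2 8·1  f→[1+1+1+1]=4
[q^15] f(15)=1,f(5)=1,f(3)=1,f(1)=1 ⇒ 4
q^17  k|17↦f(k): 1:1 17:1  a_17=2
[q^18] f(1)=1,f(2)=1,f(3)=1,f(6)=1,f(9)=1,f(18)=1 ⇒ 6
q^22  k|22↦f(k): 22:1 11:1 2:1 1:1  a_22=4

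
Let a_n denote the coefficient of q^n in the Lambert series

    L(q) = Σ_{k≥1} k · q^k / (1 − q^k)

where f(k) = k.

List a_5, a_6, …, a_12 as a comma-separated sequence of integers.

6, 12, 8, 15, 13, 18, 12, 28

[q^5] f(1)=1,f(5)=5 ⇒ 6
d|6:{6,3,2,1}  Σf=6+3+2+1=12
d|7:{7,1}  Σf=7+1=8
q^8  k|8↦f(k): 8:8 4:4 2:2 1:1  a_8=15
n=9: 1·9 3·3 9·1  f→[1+3+9]=13
[q^10] f(1)=1,f(2)=2,f(5)=5,f(10)=10 ⇒ 18
q^11  k|11↦f(k): 1:1 11:11  a_11=12
[q^12] f(12)=12,f(6)=6,f(4)=4,f(3)=3,f(2)=2,f(1)=1 ⇒ 28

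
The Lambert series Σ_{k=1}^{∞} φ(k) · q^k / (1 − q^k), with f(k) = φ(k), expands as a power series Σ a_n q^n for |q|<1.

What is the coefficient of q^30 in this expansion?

[q^30] φ(30)=8,φ(15)=8,φ(10)=4,φ(6)=2,φ(5)=4,φ(3)=2,φ(2)=1,φ(1)=1 ⇒ 30

a_30 = 30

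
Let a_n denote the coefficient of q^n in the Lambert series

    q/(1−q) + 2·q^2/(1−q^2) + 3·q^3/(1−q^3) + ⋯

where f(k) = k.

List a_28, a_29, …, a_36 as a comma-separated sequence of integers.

56, 30, 72, 32, 63, 48, 54, 48, 91

d|28:{1,2,4,7,14,28}  Σf=1+2+4+7+14+28=56
n=29: 1·29 29·1  f→[1+29]=30
d|30:{1,2,3,5,6,10,15,30}  Σf=1+2+3+5+6+10+15+30=72
n=31: 1·31 31·1  f→[1+31]=32
d|32:{32,16,8,4,2,1}  Σf=32+16+8+4+2+1=63
n=33: 1·33 3·11 11·3 33·1  f→[1+3+11+33]=48
q^34  k|34↦f(k): 1:1 2:2 17:17 34:34  a_34=54
n=35: 1·35 5·7 7·5 35·1  f→[1+5+7+35]=48
q^36  k|36↦f(k): 36:36 18:18 12:12 9:9 6:6 4:4 3:3 2:2 1:1  a_36=91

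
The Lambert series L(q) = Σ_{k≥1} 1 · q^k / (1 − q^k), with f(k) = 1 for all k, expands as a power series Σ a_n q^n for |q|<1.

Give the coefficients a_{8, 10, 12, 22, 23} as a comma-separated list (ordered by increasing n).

n=8: 1·8 2·4 4·2 8·1  f→[1+1+1+1]=4
d|10:{10,5,2,1}  Σf=1+1+1+1=4
n=12: 1·12 2·6 3·4 4·3 6·2 12·1  f→[1+1+1+1+1+1]=6
q^22  k|22↦f(k): 1:1 2:1 11:1 22:1  a_22=4
q^23  k|23↦f(k): 1:1 23:1  a_23=2

4, 4, 6, 4, 2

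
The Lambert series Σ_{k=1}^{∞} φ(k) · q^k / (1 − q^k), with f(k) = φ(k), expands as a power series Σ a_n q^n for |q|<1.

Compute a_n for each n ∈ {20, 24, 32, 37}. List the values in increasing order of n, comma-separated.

[q^20] φ(1)=1,φ(2)=1,φ(4)=2,φ(5)=4,φ(10)=4,φ(20)=8 ⇒ 20
n=24: 1·24 2·12 3·8 4·6 6·4 8·3 12·2 24·1  φ→[1+1+2+2+2+4+4+8]=24
n=32: 32·1 16·2 8·4 4·8 2·16 1·32  φ→[16+8+4+2+1+1]=32
d|37:{37,1}  Σφ=36+1=37

20, 24, 32, 37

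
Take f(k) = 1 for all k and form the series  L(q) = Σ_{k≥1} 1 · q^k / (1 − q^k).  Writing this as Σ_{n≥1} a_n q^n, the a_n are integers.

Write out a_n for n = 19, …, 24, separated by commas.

2, 6, 4, 4, 2, 8

d|19:{1,19}  Σf=1+1=2
n=20: 20·1 10·2 5·4 4·5 2·10 1·20  f→[1+1+1+1+1+1]=6
d|21:{1,3,7,21}  Σf=1+1+1+1=4
d|22:{1,2,11,22}  Σf=1+1+1+1=4
q^23  k|23↦f(k): 1:1 23:1  a_23=2
n=24: 24·1 12·2 8·3 6·4 4·6 3·8 2·12 1·24  f→[1+1+1+1+1+1+1+1]=8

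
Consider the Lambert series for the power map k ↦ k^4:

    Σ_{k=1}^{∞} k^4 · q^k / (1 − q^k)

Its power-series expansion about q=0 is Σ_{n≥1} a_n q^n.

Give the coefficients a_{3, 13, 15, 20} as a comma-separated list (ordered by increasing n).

82, 28562, 51332, 170898

q^3  k|3↦f(k): 3:81 1:1  a_3=82
d|13:{1,13}  Σf=1+28561=28562
n=15: 1·15 3·5 5·3 15·1  f→[1+81+625+50625]=51332
d|20:{1,2,4,5,10,20}  Σf=1+16+256+625+10000+160000=170898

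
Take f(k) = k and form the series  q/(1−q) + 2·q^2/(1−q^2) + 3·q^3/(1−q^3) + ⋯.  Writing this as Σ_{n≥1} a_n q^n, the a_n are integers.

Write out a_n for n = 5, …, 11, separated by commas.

6, 12, 8, 15, 13, 18, 12

n=5: 5·1 1·5  f→[5+1]=6
n=6: 1·6 2·3 3·2 6·1  f→[1+2+3+6]=12
[q^7] f(7)=7,f(1)=1 ⇒ 8
[q^8] f(8)=8,f(4)=4,f(2)=2,f(1)=1 ⇒ 15
d|9:{1,3,9}  Σf=1+3+9=13
d|10:{10,5,2,1}  Σf=10+5+2+1=18
q^11  k|11↦f(k): 11:11 1:1  a_11=12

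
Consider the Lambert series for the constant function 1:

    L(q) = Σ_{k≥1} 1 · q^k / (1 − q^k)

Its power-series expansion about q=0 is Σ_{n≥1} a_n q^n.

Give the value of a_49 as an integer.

a_49 = 3

[q^49] f(1)=1,f(7)=1,f(49)=1 ⇒ 3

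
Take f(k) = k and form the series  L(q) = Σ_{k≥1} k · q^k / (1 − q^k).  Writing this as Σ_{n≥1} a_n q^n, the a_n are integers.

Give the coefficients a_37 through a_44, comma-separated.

d|37:{37,1}  Σf=37+1=38
q^38  k|38↦f(k): 1:1 2:2 19:19 38:38  a_38=60
d|39:{1,3,13,39}  Σf=1+3+13+39=56
n=40: 40·1 20·2 10·4 8·5 5·8 4·10 2·20 1·40  f→[40+20+10+8+5+4+2+1]=90
[q^41] f(41)=41,f(1)=1 ⇒ 42
d|42:{1,2,3,6,7,14,21,42}  Σf=1+2+3+6+7+14+21+42=96
q^43  k|43↦f(k): 43:43 1:1  a_43=44
q^44  k|44↦f(k): 44:44 22:22 11:11 4:4 2:2 1:1  a_44=84

38, 60, 56, 90, 42, 96, 44, 84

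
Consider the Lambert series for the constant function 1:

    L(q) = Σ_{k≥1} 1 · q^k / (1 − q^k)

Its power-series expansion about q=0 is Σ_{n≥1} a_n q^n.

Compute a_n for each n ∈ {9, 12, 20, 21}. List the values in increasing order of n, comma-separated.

3, 6, 6, 4

[q^9] f(1)=1,f(3)=1,f(9)=1 ⇒ 3
[q^12] f(1)=1,f(2)=1,f(3)=1,f(4)=1,f(6)=1,f(12)=1 ⇒ 6
n=20: 1·20 2·10 4·5 5·4 10·2 20·1  f→[1+1+1+1+1+1]=6
n=21: 1·21 3·7 7·3 21·1  f→[1+1+1+1]=4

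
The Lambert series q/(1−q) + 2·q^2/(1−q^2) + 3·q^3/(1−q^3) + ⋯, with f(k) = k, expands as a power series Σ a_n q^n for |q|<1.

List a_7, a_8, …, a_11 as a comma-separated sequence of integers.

n=7: 7·1 1·7  f→[7+1]=8
q^8  k|8↦f(k): 8:8 4:4 2:2 1:1  a_8=15
q^9  k|9↦f(k): 9:9 3:3 1:1  a_9=13
[q^10] f(10)=10,f(5)=5,f(2)=2,f(1)=1 ⇒ 18
q^11  k|11↦f(k): 1:1 11:11  a_11=12

8, 15, 13, 18, 12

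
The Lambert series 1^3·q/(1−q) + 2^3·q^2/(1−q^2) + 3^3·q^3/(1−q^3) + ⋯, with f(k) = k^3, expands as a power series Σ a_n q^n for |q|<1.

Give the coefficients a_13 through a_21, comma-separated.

2198, 3096, 3528, 4681, 4914, 6813, 6860, 9198, 9632

q^13  k|13↦f(k): 1:1 13:2197  a_13=2198
d|14:{14,7,2,1}  Σf=2744+343+8+1=3096
n=15: 15·1 5·3 3·5 1·15  f→[3375+125+27+1]=3528
[q^16] f(1)=1,f(2)=8,f(4)=64,f(8)=512,f(16)=4096 ⇒ 4681
d|17:{17,1}  Σf=4913+1=4914
[q^18] f(1)=1,f(2)=8,f(3)=27,f(6)=216,f(9)=729,f(18)=5832 ⇒ 6813
[q^19] f(1)=1,f(19)=6859 ⇒ 6860
q^20  k|20↦f(k): 20:8000 10:1000 5:125 4:64 2:8 1:1  a_20=9198
d|21:{21,7,3,1}  Σf=9261+343+27+1=9632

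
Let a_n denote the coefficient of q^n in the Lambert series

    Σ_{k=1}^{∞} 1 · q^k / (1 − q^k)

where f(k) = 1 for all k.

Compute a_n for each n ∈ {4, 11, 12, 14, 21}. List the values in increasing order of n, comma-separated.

3, 2, 6, 4, 4

d|4:{1,2,4}  Σf=1+1+1=3
n=11: 11·1 1·11  f→[1+1]=2
n=12: 1·12 2·6 3·4 4·3 6·2 12·1  f→[1+1+1+1+1+1]=6
[q^14] f(14)=1,f(7)=1,f(2)=1,f(1)=1 ⇒ 4
d|21:{21,7,3,1}  Σf=1+1+1+1=4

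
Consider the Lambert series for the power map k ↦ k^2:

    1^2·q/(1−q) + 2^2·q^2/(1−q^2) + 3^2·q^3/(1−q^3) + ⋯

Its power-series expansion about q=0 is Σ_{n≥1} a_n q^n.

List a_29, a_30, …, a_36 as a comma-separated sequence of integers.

[q^29] f(1)=1,f(29)=841 ⇒ 842
[q^30] f(1)=1,f(2)=4,f(3)=9,f(5)=25,f(6)=36,f(10)=100,f(15)=225,f(30)=900 ⇒ 1300
n=31: 1·31 31·1  f→[1+961]=962
n=32: 1·32 2·16 4·8 8·4 16·2 32·1  f→[1+4+16+64+256+1024]=1365
[q^33] f(33)=1089,f(11)=121,f(3)=9,f(1)=1 ⇒ 1220
d|34:{34,17,2,1}  Σf=1156+289+4+1=1450
n=35: 35·1 7·5 5·7 1·35  f→[1225+49+25+1]=1300
q^36  k|36↦f(k): 36:1296 18:324 12:144 9:81 6:36 4:16 3:9 2:4 1:1  a_36=1911

842, 1300, 962, 1365, 1220, 1450, 1300, 1911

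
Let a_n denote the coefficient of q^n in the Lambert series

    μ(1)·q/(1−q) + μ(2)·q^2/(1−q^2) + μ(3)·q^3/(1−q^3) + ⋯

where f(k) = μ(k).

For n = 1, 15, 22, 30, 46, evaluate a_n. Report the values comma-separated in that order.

n=1: 1·1  μ→[1]=1
n=15: 1·15 3·5 5·3 15·1  μ→[1+(-1)+(-1)+1]=0
n=22: 22·1 11·2 2·11 1·22  μ→[1+(-1)+(-1)+1]=0
q^30  k|30↦μ(k): 1:1 2:-1 3:-1 5:-1 6:1 10:1 15:1 30:-1  a_30=0
q^46  k|46↦μ(k): 1:1 2:-1 23:-1 46:1  a_46=0

1, 0, 0, 0, 0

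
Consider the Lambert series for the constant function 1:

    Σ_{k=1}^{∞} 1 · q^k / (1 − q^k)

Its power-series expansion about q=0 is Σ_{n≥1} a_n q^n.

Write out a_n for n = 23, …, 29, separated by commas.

2, 8, 3, 4, 4, 6, 2

q^23  k|23↦f(k): 1:1 23:1  a_23=2
n=24: 24·1 12·2 8·3 6·4 4·6 3·8 2·12 1·24  f→[1+1+1+1+1+1+1+1]=8
d|25:{1,5,25}  Σf=1+1+1=3
[q^26] f(26)=1,f(13)=1,f(2)=1,f(1)=1 ⇒ 4
n=27: 1·27 3·9 9·3 27·1  f→[1+1+1+1]=4
d|28:{28,14,7,4,2,1}  Σf=1+1+1+1+1+1=6
n=29: 29·1 1·29  f→[1+1]=2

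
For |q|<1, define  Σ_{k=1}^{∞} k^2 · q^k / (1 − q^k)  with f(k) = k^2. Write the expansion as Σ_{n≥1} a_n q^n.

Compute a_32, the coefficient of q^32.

a_32 = 1365

d|32:{32,16,8,4,2,1}  Σf=1024+256+64+16+4+1=1365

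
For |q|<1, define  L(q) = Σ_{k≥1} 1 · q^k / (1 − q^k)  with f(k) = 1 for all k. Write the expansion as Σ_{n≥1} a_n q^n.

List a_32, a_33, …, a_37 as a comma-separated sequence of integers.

6, 4, 4, 4, 9, 2

n=32: 1·32 2·16 4·8 8·4 16·2 32·1  f→[1+1+1+1+1+1]=6
[q^33] f(1)=1,f(3)=1,f(11)=1,f(33)=1 ⇒ 4
n=34: 1·34 2·17 17·2 34·1  f→[1+1+1+1]=4
d|35:{35,7,5,1}  Σf=1+1+1+1=4
[q^36] f(36)=1,f(18)=1,f(12)=1,f(9)=1,f(6)=1,f(4)=1,f(3)=1,f(2)=1,f(1)=1 ⇒ 9
d|37:{1,37}  Σf=1+1=2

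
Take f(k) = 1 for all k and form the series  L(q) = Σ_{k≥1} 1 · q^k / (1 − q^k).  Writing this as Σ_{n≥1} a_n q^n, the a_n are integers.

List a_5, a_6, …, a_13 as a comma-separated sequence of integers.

[q^5] f(5)=1,f(1)=1 ⇒ 2
n=6: 1·6 2·3 3·2 6·1  f→[1+1+1+1]=4
n=7: 1·7 7·1  f→[1+1]=2
q^8  k|8↦f(k): 8:1 4:1 2:1 1:1  a_8=4
d|9:{9,3,1}  Σf=1+1+1=3
[q^10] f(10)=1,f(5)=1,f(2)=1,f(1)=1 ⇒ 4
n=11: 1·11 11·1  f→[1+1]=2
q^12  k|12↦f(k): 12:1 6:1 4:1 3:1 2:1 1:1  a_12=6
d|13:{13,1}  Σf=1+1=2

2, 4, 2, 4, 3, 4, 2, 6, 2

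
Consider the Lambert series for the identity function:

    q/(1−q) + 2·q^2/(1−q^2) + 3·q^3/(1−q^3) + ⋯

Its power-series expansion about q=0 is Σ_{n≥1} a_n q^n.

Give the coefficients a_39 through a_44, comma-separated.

d|39:{1,3,13,39}  Σf=1+3+13+39=56
n=40: 1·40 2·20 4·10 5·8 8·5 10·4 20·2 40·1  f→[1+2+4+5+8+10+20+40]=90
d|41:{1,41}  Σf=1+41=42
[q^42] f(1)=1,f(2)=2,f(3)=3,f(6)=6,f(7)=7,f(14)=14,f(21)=21,f(42)=42 ⇒ 96
q^43  k|43↦f(k): 1:1 43:43  a_43=44
n=44: 1·44 2·22 4·11 11·4 22·2 44·1  f→[1+2+4+11+22+44]=84

56, 90, 42, 96, 44, 84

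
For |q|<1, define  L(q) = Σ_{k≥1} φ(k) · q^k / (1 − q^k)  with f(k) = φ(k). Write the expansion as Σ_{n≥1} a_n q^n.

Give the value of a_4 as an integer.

q^4  k|4↦φ(k): 4:2 2:1 1:1  a_4=4

a_4 = 4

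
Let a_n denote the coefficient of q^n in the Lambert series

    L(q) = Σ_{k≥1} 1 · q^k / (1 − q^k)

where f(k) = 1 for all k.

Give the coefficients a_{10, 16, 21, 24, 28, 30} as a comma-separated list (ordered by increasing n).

[q^10] f(1)=1,f(2)=1,f(5)=1,f(10)=1 ⇒ 4
q^16  k|16↦f(k): 16:1 8:1 4:1 2:1 1:1  a_16=5
[q^21] f(1)=1,f(3)=1,f(7)=1,f(21)=1 ⇒ 4
q^24  k|24↦f(k): 24:1 12:1 8:1 6:1 4:1 3:1 2:1 1:1  a_24=8
d|28:{28,14,7,4,2,1}  Σf=1+1+1+1+1+1=6
[q^30] f(30)=1,f(15)=1,f(10)=1,f(6)=1,f(5)=1,f(3)=1,f(2)=1,f(1)=1 ⇒ 8

4, 5, 4, 8, 6, 8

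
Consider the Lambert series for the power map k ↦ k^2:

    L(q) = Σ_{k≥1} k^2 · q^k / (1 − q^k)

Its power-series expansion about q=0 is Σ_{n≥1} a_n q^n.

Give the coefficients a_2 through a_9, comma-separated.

5, 10, 21, 26, 50, 50, 85, 91

q^2  k|2↦f(k): 2:4 1:1  a_2=5
q^3  k|3↦f(k): 1:1 3:9  a_3=10
d|4:{4,2,1}  Σf=16+4+1=21
n=5: 5·1 1·5  f→[25+1]=26
n=6: 6·1 3·2 2·3 1·6  f→[36+9+4+1]=50
q^7  k|7↦f(k): 7:49 1:1  a_7=50
q^8  k|8↦f(k): 8:64 4:16 2:4 1:1  a_8=85
q^9  k|9↦f(k): 9:81 3:9 1:1  a_9=91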